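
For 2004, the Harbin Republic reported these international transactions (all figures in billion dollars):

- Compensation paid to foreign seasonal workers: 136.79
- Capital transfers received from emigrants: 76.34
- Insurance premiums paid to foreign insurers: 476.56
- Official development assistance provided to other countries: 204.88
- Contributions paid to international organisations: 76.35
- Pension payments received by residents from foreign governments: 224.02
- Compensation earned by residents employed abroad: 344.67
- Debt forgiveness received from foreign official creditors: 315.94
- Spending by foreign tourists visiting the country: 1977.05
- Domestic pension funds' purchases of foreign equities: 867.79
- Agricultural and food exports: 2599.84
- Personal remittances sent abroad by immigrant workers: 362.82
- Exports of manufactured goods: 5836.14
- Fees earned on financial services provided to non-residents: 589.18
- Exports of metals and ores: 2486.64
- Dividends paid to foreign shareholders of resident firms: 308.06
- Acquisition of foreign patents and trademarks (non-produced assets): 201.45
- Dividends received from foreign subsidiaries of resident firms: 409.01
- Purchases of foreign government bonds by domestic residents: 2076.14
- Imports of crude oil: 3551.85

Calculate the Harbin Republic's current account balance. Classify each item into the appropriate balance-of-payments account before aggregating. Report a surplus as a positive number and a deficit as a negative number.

Goods: 2486.64 + 5836.14 - 3551.85 + 2599.84 = 7370.77
Services: 589.18 + 1977.05 - 476.56 = 2089.67
Primary income: -136.79 + 409.01 - 308.06 + 344.67 = 308.83
Secondary income: -204.88 - 76.35 - 362.82 + 224.02 = -420.03
Current account = 7370.77 + 2089.67 + 308.83 + (-420.03) = 9349.24
(Excluded from the current account — capital account: capital transfers received from emigrants 76.34, debt forgiveness received from foreign official creditors 315.94, acquisition of foreign patents and trademarks (non-produced assets) 201.45; financial account: domestic pension funds' purchases of foreign equities 867.79, purchases of foreign government bonds by domestic residents 2076.14.)

9349.24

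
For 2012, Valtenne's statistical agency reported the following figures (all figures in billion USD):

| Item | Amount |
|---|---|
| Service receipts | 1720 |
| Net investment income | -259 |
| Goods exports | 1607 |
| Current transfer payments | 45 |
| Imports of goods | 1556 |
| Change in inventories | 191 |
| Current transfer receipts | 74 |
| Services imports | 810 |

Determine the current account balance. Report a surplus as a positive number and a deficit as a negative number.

731

Goods balance = 1607 - 1556 = 51
Services balance = 1720 - 810 = 910
Trade balance (goods + services) = 51 + 910 = 961
Net primary income = -259
Net secondary income = 74 - 45 = 29
Current account = 961 + (-259) + 29 = 731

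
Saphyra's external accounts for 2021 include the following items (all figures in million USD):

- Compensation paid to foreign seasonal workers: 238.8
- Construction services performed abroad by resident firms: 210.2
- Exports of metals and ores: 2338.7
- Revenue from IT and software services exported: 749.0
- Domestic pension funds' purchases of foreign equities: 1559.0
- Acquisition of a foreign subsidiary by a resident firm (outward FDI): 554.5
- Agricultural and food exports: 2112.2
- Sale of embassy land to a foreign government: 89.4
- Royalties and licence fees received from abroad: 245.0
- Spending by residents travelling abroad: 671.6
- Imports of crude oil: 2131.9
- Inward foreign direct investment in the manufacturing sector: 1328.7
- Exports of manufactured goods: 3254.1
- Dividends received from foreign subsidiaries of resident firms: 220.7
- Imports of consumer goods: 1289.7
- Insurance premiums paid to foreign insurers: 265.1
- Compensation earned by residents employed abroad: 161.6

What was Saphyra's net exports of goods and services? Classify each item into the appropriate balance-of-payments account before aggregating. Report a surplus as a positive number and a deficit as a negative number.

4550.9

Goods: -1289.7 - 2131.9 + 2338.7 + 2112.2 + 3254.1 = 4283.4
Services: -265.1 + 245.0 + 749.0 + 210.2 - 671.6 = 267.5
Trade balance = 4283.4 + 267.5 = 4550.9
(Excluded from the trade balance — primary income: compensation paid to foreign seasonal workers 238.8, dividends received from foreign subsidiaries of resident firms 220.7, compensation earned by residents employed abroad 161.6; financial account: domestic pension funds' purchases of foreign equities 1559.0, acquisition of a foreign subsidiary by a resident firm (outward FDI) 554.5, inward foreign direct investment in the manufacturing sector 1328.7; capital account: sale of embassy land to a foreign government 89.4.)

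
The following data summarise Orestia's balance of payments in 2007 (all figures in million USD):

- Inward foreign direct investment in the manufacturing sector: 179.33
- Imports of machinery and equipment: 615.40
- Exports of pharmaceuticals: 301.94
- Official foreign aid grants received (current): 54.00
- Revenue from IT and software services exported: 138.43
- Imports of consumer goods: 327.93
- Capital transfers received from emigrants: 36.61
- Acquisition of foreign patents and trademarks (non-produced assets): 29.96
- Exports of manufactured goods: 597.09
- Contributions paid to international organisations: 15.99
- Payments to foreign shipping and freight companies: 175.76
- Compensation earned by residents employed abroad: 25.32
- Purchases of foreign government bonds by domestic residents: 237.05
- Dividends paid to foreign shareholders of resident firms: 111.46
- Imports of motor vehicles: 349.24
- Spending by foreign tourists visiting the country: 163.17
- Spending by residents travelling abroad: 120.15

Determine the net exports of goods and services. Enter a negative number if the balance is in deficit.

Goods: -615.40 + 597.09 - 349.24 - 327.93 + 301.94 = -393.54
Services: -120.15 - 175.76 + 138.43 + 163.17 = 5.69
Trade balance = -393.54 + 5.69 = -387.85
(Excluded from the trade balance — financial account: inward foreign direct investment in the manufacturing sector 179.33, purchases of foreign government bonds by domestic residents 237.05; secondary income: official foreign aid grants received (current) 54.00, contributions paid to international organisations 15.99; capital account: capital transfers received from emigrants 36.61, acquisition of foreign patents and trademarks (non-produced assets) 29.96; primary income: compensation earned by residents employed abroad 25.32, dividends paid to foreign shareholders of resident firms 111.46.)

-387.85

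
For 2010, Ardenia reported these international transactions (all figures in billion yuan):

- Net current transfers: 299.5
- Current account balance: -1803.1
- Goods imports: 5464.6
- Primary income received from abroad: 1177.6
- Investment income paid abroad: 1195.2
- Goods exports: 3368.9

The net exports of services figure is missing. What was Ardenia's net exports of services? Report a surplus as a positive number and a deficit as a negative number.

Current account = goods balance + services balance + net primary income + net secondary income
Sum of the known components = -1813.8
Net exports of services = CA - (known components) = -1803.1 - (-1813.8) = 10.7

10.7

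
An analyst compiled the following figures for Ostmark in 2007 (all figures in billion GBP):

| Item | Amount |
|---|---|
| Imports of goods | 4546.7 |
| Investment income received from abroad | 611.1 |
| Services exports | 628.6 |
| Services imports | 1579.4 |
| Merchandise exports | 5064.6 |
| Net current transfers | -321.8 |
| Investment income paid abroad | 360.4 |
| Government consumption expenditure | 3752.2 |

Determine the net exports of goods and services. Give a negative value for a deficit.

Goods balance = 5064.6 - 4546.7 = 517.9
Services balance = 628.6 - 1579.4 = -950.8
Trade balance (goods + services) = 517.9 + (-950.8) = -432.9

-432.9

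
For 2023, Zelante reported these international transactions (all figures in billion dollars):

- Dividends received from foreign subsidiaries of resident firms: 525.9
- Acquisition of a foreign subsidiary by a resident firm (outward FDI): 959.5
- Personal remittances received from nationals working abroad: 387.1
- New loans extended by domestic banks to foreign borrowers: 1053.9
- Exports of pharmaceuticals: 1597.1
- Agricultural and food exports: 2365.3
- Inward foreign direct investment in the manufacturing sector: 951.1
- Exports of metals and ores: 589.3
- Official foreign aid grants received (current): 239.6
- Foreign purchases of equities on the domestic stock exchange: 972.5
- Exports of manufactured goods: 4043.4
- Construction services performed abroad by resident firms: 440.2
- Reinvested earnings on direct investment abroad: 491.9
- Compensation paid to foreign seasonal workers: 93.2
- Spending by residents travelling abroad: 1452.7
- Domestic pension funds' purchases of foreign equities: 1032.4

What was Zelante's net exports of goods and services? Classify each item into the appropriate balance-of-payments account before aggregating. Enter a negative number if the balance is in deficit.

7582.6

Goods: 4043.4 + 1597.1 + 589.3 + 2365.3 = 8595.1
Services: 440.2 - 1452.7 = -1012.5
Trade balance = 8595.1 + (-1012.5) = 7582.6
(Excluded from the trade balance — primary income: dividends received from foreign subsidiaries of resident firms 525.9, reinvested earnings on direct investment abroad 491.9, compensation paid to foreign seasonal workers 93.2; financial account: acquisition of a foreign subsidiary by a resident firm (outward FDI) 959.5, new loans extended by domestic banks to foreign borrowers 1053.9, inward foreign direct investment in the manufacturing sector 951.1, foreign purchases of equities on the domestic stock exchange 972.5, domestic pension funds' purchases of foreign equities 1032.4; secondary income: personal remittances received from nationals working abroad 387.1, official foreign aid grants received (current) 239.6.)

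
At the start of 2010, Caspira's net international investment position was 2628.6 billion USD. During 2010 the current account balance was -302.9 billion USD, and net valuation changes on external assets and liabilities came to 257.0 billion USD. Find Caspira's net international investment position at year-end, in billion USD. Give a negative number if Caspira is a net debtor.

2582.7

Change in NIIP = current account + net valuation change = -302.9 + 257.0 = -45.9
End-of-year NIIP = 2628.6 + (-45.9) = 2582.7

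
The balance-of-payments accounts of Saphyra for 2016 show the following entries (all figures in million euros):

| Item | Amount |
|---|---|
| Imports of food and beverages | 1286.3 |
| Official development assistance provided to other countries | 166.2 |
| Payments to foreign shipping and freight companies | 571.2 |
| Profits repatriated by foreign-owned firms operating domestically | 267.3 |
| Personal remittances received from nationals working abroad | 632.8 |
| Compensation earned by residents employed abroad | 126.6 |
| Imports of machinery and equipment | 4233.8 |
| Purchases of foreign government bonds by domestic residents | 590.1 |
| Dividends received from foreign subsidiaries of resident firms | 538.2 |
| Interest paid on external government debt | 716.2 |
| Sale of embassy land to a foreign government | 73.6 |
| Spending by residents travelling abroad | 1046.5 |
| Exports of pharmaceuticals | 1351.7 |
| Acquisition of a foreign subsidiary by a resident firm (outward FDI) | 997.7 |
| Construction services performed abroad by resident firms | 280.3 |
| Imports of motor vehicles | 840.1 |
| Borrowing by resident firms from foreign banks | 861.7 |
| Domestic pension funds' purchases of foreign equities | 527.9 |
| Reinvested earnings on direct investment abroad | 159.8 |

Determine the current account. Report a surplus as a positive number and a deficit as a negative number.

-6038.2

Goods: -840.1 - 4233.8 + 1351.7 - 1286.3 = -5008.5
Services: 280.3 - 1046.5 - 571.2 = -1337.4
Primary income: -716.2 + 159.8 + 126.6 + 538.2 - 267.3 = -158.9
Secondary income: -166.2 + 632.8 = 466.6
Current account = (-5008.5) + (-1337.4) + (-158.9) + 466.6 = -6038.2
(Excluded from the current account — financial account: purchases of foreign government bonds by domestic residents 590.1, acquisition of a foreign subsidiary by a resident firm (outward FDI) 997.7, borrowing by resident firms from foreign banks 861.7, domestic pension funds' purchases of foreign equities 527.9; capital account: sale of embassy land to a foreign government 73.6.)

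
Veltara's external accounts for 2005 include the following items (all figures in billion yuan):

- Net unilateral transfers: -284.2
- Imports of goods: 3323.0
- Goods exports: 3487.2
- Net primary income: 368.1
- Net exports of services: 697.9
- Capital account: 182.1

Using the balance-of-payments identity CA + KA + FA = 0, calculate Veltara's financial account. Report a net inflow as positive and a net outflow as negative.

Goods balance = 3487.2 - 3323.0 = 164.2
Services balance = 697.9
Trade balance (goods + services) = 164.2 + 697.9 = 862.1
Net primary income = 368.1
Net secondary income = -284.2
Current account = 862.1 + 368.1 + (-284.2) = 946.0
Financial account = -(946.0 + 182.1) = -1128.1

-1128.1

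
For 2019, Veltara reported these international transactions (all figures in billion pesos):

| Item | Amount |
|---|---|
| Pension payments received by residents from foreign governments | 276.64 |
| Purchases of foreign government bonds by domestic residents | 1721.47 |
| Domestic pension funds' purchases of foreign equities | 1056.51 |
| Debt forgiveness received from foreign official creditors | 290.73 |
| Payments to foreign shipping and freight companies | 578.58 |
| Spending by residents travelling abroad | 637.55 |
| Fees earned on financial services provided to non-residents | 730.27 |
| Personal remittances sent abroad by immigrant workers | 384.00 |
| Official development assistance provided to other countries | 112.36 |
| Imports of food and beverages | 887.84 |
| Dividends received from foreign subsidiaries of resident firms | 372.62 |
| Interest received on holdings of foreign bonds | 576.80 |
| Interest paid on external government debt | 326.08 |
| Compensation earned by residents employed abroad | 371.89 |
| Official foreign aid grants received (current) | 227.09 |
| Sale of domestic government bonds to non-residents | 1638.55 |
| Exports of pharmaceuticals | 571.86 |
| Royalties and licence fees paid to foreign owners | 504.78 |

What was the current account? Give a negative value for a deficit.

-304.02

Goods: -887.84 + 571.86 = -315.98
Services: -578.58 - 637.55 + 730.27 - 504.78 = -990.64
Primary income: 371.89 - 326.08 + 372.62 + 576.80 = 995.23
Secondary income: 227.09 - 384.00 - 112.36 + 276.64 = 7.37
Current account = (-315.98) + (-990.64) + 995.23 + 7.37 = -304.02
(Excluded from the current account — financial account: purchases of foreign government bonds by domestic residents 1721.47, domestic pension funds' purchases of foreign equities 1056.51, sale of domestic government bonds to non-residents 1638.55; capital account: debt forgiveness received from foreign official creditors 290.73.)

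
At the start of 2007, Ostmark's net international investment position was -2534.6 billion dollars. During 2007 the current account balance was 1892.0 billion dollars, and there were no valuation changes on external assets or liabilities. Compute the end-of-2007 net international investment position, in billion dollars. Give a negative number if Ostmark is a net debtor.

With no valuation effects, change in NIIP = current account = 1892.0
End-of-year NIIP = -2534.6 + 1892.0 = -642.6

-642.6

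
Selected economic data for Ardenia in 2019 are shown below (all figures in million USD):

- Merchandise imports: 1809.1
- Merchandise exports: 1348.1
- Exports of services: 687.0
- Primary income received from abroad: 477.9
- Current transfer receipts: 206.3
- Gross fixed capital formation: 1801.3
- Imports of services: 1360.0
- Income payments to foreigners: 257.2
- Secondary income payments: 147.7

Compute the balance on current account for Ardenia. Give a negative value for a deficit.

Goods balance = 1348.1 - 1809.1 = -461.0
Services balance = 687.0 - 1360.0 = -673.0
Trade balance (goods + services) = -461.0 + (-673.0) = -1134.0
Net primary income = 477.9 - 257.2 = 220.7
Net secondary income = 206.3 - 147.7 = 58.6
Current account = -1134.0 + 220.7 + 58.6 = -854.7

-854.7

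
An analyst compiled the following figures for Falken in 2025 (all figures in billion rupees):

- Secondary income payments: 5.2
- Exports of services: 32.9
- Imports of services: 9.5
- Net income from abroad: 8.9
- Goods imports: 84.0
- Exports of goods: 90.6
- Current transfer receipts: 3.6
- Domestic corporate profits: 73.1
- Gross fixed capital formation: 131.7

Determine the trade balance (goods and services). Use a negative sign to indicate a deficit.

30.0

Goods balance = 90.6 - 84.0 = 6.6
Services balance = 32.9 - 9.5 = 23.4
Trade balance (goods + services) = 6.6 + 23.4 = 30.0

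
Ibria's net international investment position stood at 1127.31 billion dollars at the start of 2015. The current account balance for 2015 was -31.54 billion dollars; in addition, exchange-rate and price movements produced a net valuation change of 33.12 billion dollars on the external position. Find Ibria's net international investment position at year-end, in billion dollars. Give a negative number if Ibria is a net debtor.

1128.89

Change in NIIP = current account + net valuation change = -31.54 + 33.12 = 1.58
End-of-year NIIP = 1127.31 + 1.58 = 1128.89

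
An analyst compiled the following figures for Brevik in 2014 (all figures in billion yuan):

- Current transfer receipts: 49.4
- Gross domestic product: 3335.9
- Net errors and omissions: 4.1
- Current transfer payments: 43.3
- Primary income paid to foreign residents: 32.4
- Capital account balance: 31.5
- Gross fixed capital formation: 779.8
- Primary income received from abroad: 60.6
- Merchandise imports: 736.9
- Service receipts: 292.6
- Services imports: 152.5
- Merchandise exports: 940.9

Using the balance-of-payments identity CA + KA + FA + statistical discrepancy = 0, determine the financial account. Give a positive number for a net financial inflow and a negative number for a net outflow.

-414.0

Goods balance = 940.9 - 736.9 = 204.0
Services balance = 292.6 - 152.5 = 140.1
Trade balance (goods + services) = 204.0 + 140.1 = 344.1
Net primary income = 60.6 - 32.4 = 28.2
Net secondary income = 49.4 - 43.3 = 6.1
Current account = 344.1 + 28.2 + 6.1 = 378.4
Financial account = -(378.4 + 31.5 + 4.1) = -414.0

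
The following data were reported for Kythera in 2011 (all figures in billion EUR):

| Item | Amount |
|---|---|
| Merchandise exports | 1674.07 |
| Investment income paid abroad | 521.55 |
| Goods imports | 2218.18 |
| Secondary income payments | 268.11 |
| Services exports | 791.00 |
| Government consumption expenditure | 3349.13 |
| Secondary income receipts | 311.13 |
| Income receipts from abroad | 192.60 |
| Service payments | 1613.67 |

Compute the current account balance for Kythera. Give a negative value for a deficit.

Goods balance = 1674.07 - 2218.18 = -544.11
Services balance = 791.00 - 1613.67 = -822.67
Trade balance (goods + services) = -544.11 + (-822.67) = -1366.78
Net primary income = 192.60 - 521.55 = -328.95
Net secondary income = 311.13 - 268.11 = 43.02
Current account = -1366.78 + (-328.95) + 43.02 = -1652.71

-1652.71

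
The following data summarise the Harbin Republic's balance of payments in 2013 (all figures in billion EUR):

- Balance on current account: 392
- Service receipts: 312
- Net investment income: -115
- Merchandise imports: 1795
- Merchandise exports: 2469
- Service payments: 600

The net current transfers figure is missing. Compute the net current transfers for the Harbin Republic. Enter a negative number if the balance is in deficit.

121

Current account = goods balance + services balance + net primary income + net secondary income
Sum of the known components = 271
Net current transfers = CA - (known components) = 392 - 271 = 121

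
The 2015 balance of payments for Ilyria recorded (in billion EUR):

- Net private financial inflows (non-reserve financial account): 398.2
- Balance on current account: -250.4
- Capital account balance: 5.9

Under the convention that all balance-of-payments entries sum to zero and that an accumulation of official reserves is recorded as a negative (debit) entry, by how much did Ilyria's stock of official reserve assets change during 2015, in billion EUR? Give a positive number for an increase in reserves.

153.7

Official reserve transactions balance = -((-250.4) + 5.9 + 398.2) = -153.7
An accumulation of reserves is recorded as a debit (negative entry), so the change in the stock of reserves is the negative of that balance.
Change in official reserves = -(-153.7) = 153.7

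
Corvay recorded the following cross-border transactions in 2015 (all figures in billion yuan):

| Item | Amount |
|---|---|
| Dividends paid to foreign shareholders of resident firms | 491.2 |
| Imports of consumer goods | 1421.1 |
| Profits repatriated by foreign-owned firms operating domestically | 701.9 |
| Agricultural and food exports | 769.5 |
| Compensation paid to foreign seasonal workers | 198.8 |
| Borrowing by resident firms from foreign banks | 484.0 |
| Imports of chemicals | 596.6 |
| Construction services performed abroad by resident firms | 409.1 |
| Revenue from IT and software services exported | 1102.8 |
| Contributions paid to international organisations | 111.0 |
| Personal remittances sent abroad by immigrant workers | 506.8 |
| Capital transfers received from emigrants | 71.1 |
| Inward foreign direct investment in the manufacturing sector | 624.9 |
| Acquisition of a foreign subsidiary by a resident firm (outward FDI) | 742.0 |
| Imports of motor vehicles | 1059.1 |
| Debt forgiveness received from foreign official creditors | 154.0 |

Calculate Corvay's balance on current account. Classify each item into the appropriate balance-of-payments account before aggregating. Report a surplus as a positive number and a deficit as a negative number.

Goods: 769.5 - 596.6 - 1421.1 - 1059.1 = -2307.3
Services: 1102.8 + 409.1 = 1511.9
Primary income: -701.9 - 491.2 - 198.8 = -1391.9
Secondary income: -111.0 - 506.8 = -617.8
Current account = (-2307.3) + 1511.9 + (-1391.9) + (-617.8) = -2805.1
(Excluded from the current account — financial account: borrowing by resident firms from foreign banks 484.0, inward foreign direct investment in the manufacturing sector 624.9, acquisition of a foreign subsidiary by a resident firm (outward FDI) 742.0; capital account: capital transfers received from emigrants 71.1, debt forgiveness received from foreign official creditors 154.0.)

-2805.1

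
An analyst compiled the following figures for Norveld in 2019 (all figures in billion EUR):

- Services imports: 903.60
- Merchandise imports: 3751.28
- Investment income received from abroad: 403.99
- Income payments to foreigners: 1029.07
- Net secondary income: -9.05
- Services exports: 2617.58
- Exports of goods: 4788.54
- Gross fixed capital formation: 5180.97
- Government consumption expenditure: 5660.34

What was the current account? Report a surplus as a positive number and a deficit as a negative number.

2117.11

Goods balance = 4788.54 - 3751.28 = 1037.26
Services balance = 2617.58 - 903.60 = 1713.98
Trade balance (goods + services) = 1037.26 + 1713.98 = 2751.24
Net primary income = 403.99 - 1029.07 = -625.08
Net secondary income = -9.05
Current account = 2751.24 + (-625.08) + (-9.05) = 2117.11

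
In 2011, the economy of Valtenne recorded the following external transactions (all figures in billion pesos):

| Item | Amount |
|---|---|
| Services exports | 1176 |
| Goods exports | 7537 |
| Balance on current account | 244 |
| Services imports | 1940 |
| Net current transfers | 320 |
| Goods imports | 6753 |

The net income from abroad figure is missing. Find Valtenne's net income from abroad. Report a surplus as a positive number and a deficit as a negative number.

-96

Current account = goods balance + services balance + net primary income + net secondary income
Sum of the known components = 340
Net income from abroad = CA - (known components) = 244 - 340 = -96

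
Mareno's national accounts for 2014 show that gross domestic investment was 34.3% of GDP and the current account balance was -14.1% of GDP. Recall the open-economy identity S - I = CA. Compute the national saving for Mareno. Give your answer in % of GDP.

S - I = CA (net lending to the rest of the world).
S = I + CA = 34.3 + (-14.1) = 20.2

20.2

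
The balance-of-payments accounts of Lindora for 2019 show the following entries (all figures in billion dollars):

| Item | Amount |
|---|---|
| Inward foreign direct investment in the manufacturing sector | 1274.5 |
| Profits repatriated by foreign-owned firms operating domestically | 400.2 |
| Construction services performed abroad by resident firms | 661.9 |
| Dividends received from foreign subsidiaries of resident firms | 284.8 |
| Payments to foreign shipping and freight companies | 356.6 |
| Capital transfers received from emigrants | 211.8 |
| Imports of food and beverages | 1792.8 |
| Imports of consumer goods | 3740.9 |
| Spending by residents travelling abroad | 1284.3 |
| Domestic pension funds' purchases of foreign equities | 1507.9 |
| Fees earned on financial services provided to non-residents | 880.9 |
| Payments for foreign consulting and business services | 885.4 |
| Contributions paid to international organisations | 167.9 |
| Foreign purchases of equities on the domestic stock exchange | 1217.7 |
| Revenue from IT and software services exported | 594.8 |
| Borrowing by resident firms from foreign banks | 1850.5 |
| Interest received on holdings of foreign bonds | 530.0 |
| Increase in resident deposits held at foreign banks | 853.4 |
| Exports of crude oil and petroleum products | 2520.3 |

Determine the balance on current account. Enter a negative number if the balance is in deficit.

-3155.4

Goods: -3740.9 - 1792.8 + 2520.3 = -3013.4
Services: 594.8 - 885.4 + 661.9 + 880.9 - 1284.3 - 356.6 = -388.7
Primary income: 284.8 - 400.2 + 530.0 = 414.6
Secondary income: -167.9
Current account = (-3013.4) + (-388.7) + 414.6 + (-167.9) = -3155.4
(Excluded from the current account — financial account: inward foreign direct investment in the manufacturing sector 1274.5, domestic pension funds' purchases of foreign equities 1507.9, foreign purchases of equities on the domestic stock exchange 1217.7, borrowing by resident firms from foreign banks 1850.5, increase in resident deposits held at foreign banks 853.4; capital account: capital transfers received from emigrants 211.8.)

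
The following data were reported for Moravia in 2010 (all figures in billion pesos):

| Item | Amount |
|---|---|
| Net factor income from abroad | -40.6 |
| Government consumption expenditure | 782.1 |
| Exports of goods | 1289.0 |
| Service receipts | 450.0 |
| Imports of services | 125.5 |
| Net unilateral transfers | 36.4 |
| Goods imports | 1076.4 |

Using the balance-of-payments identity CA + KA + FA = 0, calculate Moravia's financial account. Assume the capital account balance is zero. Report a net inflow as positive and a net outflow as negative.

-532.9

Goods balance = 1289.0 - 1076.4 = 212.6
Services balance = 450.0 - 125.5 = 324.5
Trade balance (goods + services) = 212.6 + 324.5 = 537.1
Net primary income = -40.6
Net secondary income = 36.4
Current account = 537.1 + (-40.6) + 36.4 = 532.9
Financial account = -(532.9) = -532.9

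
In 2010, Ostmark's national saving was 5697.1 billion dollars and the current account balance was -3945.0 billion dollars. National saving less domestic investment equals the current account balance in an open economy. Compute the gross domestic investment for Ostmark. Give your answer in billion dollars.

I = S - CA = 5697.1 - (-3945.0) = 9642.1

9642.1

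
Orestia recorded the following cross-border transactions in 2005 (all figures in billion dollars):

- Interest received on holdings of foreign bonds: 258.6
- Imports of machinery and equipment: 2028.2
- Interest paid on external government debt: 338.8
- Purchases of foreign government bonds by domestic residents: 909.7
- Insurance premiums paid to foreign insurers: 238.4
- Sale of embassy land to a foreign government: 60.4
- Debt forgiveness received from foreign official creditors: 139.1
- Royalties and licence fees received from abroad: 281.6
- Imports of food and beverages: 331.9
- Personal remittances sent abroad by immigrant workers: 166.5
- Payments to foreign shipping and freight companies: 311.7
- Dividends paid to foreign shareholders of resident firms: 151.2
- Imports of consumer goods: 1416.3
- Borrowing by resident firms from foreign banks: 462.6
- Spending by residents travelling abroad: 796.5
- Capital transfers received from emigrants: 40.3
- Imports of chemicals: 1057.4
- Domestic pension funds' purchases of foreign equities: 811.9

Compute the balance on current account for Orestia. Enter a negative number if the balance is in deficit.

Goods: -331.9 - 1416.3 - 1057.4 - 2028.2 = -4833.8
Services: 281.6 - 311.7 - 796.5 - 238.4 = -1065.0
Primary income: -151.2 + 258.6 - 338.8 = -231.4
Secondary income: -166.5
Current account = (-4833.8) + (-1065.0) + (-231.4) + (-166.5) = -6296.7
(Excluded from the current account — financial account: purchases of foreign government bonds by domestic residents 909.7, borrowing by resident firms from foreign banks 462.6, domestic pension funds' purchases of foreign equities 811.9; capital account: sale of embassy land to a foreign government 60.4, debt forgiveness received from foreign official creditors 139.1, capital transfers received from emigrants 40.3.)

-6296.7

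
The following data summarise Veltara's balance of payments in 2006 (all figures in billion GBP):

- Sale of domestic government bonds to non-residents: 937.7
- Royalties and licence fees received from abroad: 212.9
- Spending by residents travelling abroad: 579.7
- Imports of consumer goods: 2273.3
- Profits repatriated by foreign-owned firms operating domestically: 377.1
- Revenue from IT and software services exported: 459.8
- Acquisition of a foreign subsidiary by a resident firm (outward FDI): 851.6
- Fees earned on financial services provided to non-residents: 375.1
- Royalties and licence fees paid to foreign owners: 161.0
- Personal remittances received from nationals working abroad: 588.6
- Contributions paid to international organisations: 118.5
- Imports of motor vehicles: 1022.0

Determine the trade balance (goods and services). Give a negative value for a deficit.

Goods: -1022.0 - 2273.3 = -3295.3
Services: 459.8 - 161.0 + 212.9 + 375.1 - 579.7 = 307.1
Trade balance = -3295.3 + 307.1 = -2988.2
(Excluded from the trade balance — financial account: sale of domestic government bonds to non-residents 937.7, acquisition of a foreign subsidiary by a resident firm (outward FDI) 851.6; primary income: profits repatriated by foreign-owned firms operating domestically 377.1; secondary income: personal remittances received from nationals working abroad 588.6, contributions paid to international organisations 118.5.)

-2988.2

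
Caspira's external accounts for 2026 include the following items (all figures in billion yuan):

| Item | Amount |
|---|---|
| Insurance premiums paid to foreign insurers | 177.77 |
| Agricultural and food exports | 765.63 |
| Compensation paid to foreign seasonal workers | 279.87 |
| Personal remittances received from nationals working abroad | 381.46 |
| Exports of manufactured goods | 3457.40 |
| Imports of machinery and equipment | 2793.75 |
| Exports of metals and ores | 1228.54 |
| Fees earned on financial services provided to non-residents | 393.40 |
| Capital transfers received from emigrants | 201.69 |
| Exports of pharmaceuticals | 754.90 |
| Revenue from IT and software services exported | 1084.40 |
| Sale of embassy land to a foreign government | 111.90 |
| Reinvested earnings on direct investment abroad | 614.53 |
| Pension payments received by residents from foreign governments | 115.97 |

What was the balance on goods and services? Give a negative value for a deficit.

Goods: 754.90 + 1228.54 - 2793.75 + 3457.40 + 765.63 = 3412.72
Services: 1084.40 - 177.77 + 393.40 = 1300.03
Trade balance = 3412.72 + 1300.03 = 4712.75
(Excluded from the trade balance — primary income: compensation paid to foreign seasonal workers 279.87, reinvested earnings on direct investment abroad 614.53; secondary income: personal remittances received from nationals working abroad 381.46, pension payments received by residents from foreign governments 115.97; capital account: capital transfers received from emigrants 201.69, sale of embassy land to a foreign government 111.90.)

4712.75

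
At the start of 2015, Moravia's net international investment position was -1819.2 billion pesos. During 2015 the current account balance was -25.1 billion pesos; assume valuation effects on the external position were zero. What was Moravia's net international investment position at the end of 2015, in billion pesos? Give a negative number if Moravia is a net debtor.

With no valuation effects, change in NIIP = current account = -25.1
End-of-year NIIP = -1819.2 + (-25.1) = -1844.3

-1844.3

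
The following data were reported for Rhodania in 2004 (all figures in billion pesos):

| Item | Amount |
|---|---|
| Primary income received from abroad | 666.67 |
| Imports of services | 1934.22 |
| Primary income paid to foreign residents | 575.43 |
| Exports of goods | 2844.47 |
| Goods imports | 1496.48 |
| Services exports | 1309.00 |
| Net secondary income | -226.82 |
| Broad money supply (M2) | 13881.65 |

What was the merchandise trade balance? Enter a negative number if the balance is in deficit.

Goods balance = 2844.47 - 1496.48 = 1347.99

1347.99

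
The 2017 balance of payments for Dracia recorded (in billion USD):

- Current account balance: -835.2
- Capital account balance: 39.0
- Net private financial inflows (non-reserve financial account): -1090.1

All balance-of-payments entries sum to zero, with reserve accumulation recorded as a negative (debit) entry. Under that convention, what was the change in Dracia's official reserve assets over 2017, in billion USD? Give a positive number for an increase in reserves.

-1886.3

Official reserve transactions balance = -((-835.2) + 39.0 + (-1090.1)) = 1886.3
An accumulation of reserves is recorded as a debit (negative entry), so the change in the stock of reserves is the negative of that balance.
Change in official reserves = -(1886.3) = -1886.3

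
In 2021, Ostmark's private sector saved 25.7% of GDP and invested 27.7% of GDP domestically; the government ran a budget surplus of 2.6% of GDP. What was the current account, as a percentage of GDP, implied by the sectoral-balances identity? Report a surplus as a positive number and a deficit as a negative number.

0.6

By the sectoral-balances identity, CA = (S_private - I) + (T - G).
Private balance = 25.7 - 27.7 = -2.0
Government balance (T - G) = 2.6
CA = -2.0 + 2.6 = 0.6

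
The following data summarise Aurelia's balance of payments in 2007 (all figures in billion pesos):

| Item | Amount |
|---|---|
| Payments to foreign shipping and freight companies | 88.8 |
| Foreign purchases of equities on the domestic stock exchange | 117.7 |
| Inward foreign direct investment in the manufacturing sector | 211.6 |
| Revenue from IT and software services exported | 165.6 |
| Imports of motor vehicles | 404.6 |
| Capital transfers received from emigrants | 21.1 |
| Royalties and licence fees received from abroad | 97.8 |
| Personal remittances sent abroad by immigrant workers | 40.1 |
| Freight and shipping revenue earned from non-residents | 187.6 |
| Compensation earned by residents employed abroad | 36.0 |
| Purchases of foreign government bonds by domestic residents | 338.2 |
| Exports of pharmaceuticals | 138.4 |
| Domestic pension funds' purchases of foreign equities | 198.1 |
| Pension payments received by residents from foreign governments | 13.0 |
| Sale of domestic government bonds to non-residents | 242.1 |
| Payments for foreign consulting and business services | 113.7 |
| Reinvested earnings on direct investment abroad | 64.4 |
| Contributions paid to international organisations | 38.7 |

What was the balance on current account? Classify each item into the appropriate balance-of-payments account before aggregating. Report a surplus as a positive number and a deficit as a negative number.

Goods: -404.6 + 138.4 = -266.2
Services: -113.7 + 97.8 + 187.6 - 88.8 + 165.6 = 248.5
Primary income: 64.4 + 36.0 = 100.4
Secondary income: 13.0 - 40.1 - 38.7 = -65.8
Current account = (-266.2) + 248.5 + 100.4 + (-65.8) = 16.9
(Excluded from the current account — financial account: foreign purchases of equities on the domestic stock exchange 117.7, inward foreign direct investment in the manufacturing sector 211.6, purchases of foreign government bonds by domestic residents 338.2, domestic pension funds' purchases of foreign equities 198.1, sale of domestic government bonds to non-residents 242.1; capital account: capital transfers received from emigrants 21.1.)

16.9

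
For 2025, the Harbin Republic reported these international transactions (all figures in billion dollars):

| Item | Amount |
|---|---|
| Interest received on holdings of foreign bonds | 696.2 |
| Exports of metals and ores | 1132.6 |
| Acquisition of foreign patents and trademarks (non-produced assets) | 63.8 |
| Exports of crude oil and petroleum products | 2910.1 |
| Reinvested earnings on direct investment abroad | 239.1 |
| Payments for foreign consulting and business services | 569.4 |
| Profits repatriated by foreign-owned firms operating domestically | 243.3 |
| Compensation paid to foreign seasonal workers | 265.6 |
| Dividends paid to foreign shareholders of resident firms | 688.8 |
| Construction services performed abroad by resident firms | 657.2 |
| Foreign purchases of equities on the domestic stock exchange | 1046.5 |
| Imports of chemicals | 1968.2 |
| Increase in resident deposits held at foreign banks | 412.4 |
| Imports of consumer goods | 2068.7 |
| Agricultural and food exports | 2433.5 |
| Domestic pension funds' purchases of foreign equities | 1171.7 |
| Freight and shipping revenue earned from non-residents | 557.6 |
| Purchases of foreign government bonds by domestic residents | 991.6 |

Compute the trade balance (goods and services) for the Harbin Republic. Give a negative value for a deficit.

Goods: 1132.6 - 1968.2 + 2910.1 - 2068.7 + 2433.5 = 2439.3
Services: 657.2 + 557.6 - 569.4 = 645.4
Trade balance = 2439.3 + 645.4 = 3084.7
(Excluded from the trade balance — primary income: interest received on holdings of foreign bonds 696.2, reinvested earnings on direct investment abroad 239.1, profits repatriated by foreign-owned firms operating domestically 243.3, compensation paid to foreign seasonal workers 265.6, dividends paid to foreign shareholders of resident firms 688.8; capital account: acquisition of foreign patents and trademarks (non-produced assets) 63.8; financial account: foreign purchases of equities on the domestic stock exchange 1046.5, increase in resident deposits held at foreign banks 412.4, domestic pension funds' purchases of foreign equities 1171.7, purchases of foreign government bonds by domestic residents 991.6.)

3084.7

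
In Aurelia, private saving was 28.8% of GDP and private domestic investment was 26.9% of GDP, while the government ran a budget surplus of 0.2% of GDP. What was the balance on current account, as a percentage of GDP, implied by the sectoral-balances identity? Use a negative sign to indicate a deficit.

By the sectoral-balances identity, CA = (S_private - I) + (T - G).
Private balance = 28.8 - 26.9 = 1.9
Government balance (T - G) = 0.2
CA = 1.9 + 0.2 = 2.1

2.1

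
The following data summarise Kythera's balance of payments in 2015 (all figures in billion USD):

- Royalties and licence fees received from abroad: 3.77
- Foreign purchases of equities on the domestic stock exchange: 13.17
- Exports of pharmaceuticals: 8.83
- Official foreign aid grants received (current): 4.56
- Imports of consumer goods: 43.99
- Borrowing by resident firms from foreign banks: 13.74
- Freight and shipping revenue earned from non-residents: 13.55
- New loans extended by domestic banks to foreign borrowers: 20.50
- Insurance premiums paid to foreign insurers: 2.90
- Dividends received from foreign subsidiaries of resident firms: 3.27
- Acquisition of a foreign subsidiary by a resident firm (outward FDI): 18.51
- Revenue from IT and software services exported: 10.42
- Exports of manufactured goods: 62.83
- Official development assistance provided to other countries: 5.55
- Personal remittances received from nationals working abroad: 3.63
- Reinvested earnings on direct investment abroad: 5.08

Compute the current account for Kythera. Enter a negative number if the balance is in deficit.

Goods: -43.99 + 62.83 + 8.83 = 27.67
Services: -2.90 + 10.42 + 3.77 + 13.55 = 24.84
Primary income: 3.27 + 5.08 = 8.35
Secondary income: -5.55 + 4.56 + 3.63 = 2.64
Current account = 27.67 + 24.84 + 8.35 + 2.64 = 63.50
(Excluded from the current account — financial account: foreign purchases of equities on the domestic stock exchange 13.17, borrowing by resident firms from foreign banks 13.74, new loans extended by domestic banks to foreign borrowers 20.50, acquisition of a foreign subsidiary by a resident firm (outward FDI) 18.51.)

63.50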